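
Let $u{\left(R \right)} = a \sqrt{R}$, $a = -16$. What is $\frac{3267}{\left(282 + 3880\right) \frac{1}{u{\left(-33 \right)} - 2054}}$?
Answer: $- \frac{3355209}{2081} - \frac{26136 i \sqrt{33}}{2081} \approx -1612.3 - 72.148 i$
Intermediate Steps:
$u{\left(R \right)} = - 16 \sqrt{R}$
$\frac{3267}{\left(282 + 3880\right) \frac{1}{u{\left(-33 \right)} - 2054}} = \frac{3267}{\left(282 + 3880\right) \frac{1}{- 16 \sqrt{-33} - 2054}} = \frac{3267}{4162 \frac{1}{- 16 i \sqrt{33} - 2054}} = \frac{3267}{4162 \frac{1}{-2054 - 16 i \sqrt{33}}} = 3267 \left(- \frac{1027}{2081} - \frac{8 i \sqrt{33}}{2081}\right) = - \frac{3355209}{2081} - \frac{26136 i \sqrt{33}}{2081}$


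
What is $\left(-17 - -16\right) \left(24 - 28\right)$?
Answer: $4$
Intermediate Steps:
$\left(-17 - -16\right) \left(24 - 28\right) = \left(-17 + 16\right) \left(-4\right) = \left(-1\right) \left(-4\right) = 4$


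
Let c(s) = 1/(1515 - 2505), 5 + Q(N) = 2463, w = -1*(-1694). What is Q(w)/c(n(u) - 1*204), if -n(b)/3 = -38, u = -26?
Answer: -2433420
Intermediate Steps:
n(b) = 114 (n(b) = -3*(-38) = 114)
w = 1694
Q(N) = 2458 (Q(N) = -5 + 2463 = 2458)
c(s) = -1/990 (c(s) = 1/(-990) = -1/990)
Q(w)/c(n(u) - 1*204) = 2458/(-1/990) = 2458*(-990) = -2433420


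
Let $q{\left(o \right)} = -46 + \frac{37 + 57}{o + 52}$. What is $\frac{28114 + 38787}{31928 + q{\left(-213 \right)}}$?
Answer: $\frac{10771061}{5132908} \approx 2.0984$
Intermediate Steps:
$q{\left(o \right)} = -46 + \frac{94}{52 + o}$
$\frac{28114 + 38787}{31928 + q{\left(-213 \right)}} = \frac{28114 + 38787}{31928 + \frac{2 \left(-1149 - -4899\right)}{52 - 213}} = \frac{66901}{31928 + \frac{2 \left(-1149 + 4899\right)}{-161}} = \frac{66901}{31928 + 2 \left(- \frac{1}{161}\right) 3750} = \frac{66901}{31928 - \frac{7500}{161}} = \frac{66901}{\frac{5132908}{161}} = 66901 \cdot \frac{161}{5132908} = \frac{10771061}{5132908}$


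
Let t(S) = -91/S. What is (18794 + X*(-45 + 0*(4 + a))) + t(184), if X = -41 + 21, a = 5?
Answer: 3623605/184 ≈ 19694.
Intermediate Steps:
X = -20
(18794 + X*(-45 + 0*(4 + a))) + t(184) = (18794 - 20*(-45 + 0*(4 + 5))) - 91/184 = (18794 - 20*(-45 + 0*9)) - 91*1/184 = (18794 - 20*(-45 + 0)) - 91/184 = (18794 - 20*(-45)) - 91/184 = (18794 + 900) - 91/184 = 19694 - 91/184 = 3623605/184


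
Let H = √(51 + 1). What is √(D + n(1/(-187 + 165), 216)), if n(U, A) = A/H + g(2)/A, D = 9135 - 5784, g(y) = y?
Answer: √(183487863 + 454896*√13)/234 ≈ 58.146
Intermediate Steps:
H = 2*√13 (H = √52 = 2*√13 ≈ 7.2111)
D = 3351
n(U, A) = 2/A + A*√13/26 (n(U, A) = A/((2*√13)) + 2/A = A*(√13/26) + 2/A = A*√13/26 + 2/A = 2/A + A*√13/26)
√(D + n(1/(-187 + 165), 216)) = √(3351 + (2/216 + (1/26)*216*√13)) = √(3351 + (2*(1/216) + 108*√13/13)) = √(3351 + (1/108 + 108*√13/13)) = √(361909/108 + 108*√13/13)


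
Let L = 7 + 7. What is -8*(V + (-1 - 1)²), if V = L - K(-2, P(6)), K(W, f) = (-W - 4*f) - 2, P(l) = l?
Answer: -336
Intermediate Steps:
K(W, f) = -2 - W - 4*f
L = 14
V = 38 (V = 14 - (-2 - 1*(-2) - 4*6) = 14 - (-2 + 2 - 24) = 14 - 1*(-24) = 14 + 24 = 38)
-8*(V + (-1 - 1)²) = -8*(38 + (-1 - 1)²) = -8*(38 + (-2)²) = -8*(38 + 4) = -8*42 = -336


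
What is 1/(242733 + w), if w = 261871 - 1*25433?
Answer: 1/479171 ≈ 2.0869e-6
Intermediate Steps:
w = 236438 (w = 261871 - 25433 = 236438)
1/(242733 + w) = 1/(242733 + 236438) = 1/479171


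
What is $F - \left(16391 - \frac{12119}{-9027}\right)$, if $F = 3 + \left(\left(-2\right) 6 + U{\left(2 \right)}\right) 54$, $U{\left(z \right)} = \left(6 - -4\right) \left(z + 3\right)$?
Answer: $- \frac{129423191}{9027} \approx -14337.0$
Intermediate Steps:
$U{\left(z \right)} = 30 + 10 z$ ($U{\left(z \right)} = \left(6 + 4\right) \left(3 + z\right) = 10 \left(3 + z\right) = 30 + 10 z$)
$F = 2055$ ($F = 3 + \left(\left(-2\right) 6 + \left(30 + 10 \cdot 2\right)\right) 54 = 3 + \left(-12 + \left(30 + 20\right)\right) 54 = 3 + \left(-12 + 50\right) 54 = 3 + 38 \cdot 54 = 3 + 2052 = 2055$)
$F - \left(16391 - \frac{12119}{-9027}\right) = 2055 - \left(16391 - \frac{12119}{-9027}\right) = 2055 - \left(16391 - 12119 \left(- \frac{1}{9027}\right)\right) = 2055 - \left(16391 - - \frac{12119}{9027}\right) = 2055 - \left(16391 + \frac{12119}{9027}\right) = 2055 - \frac{147973676}{9027} = - \frac{129423191}{9027}$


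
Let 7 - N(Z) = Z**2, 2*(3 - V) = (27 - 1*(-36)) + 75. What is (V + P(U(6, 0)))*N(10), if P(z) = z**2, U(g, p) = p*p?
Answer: 6138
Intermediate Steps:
U(g, p) = p**2
V = -66 (V = 3 - ((27 - 1*(-36)) + 75)/2 = 3 - ((27 + 36) + 75)/2 = 3 - (63 + 75)/2 = 3 - 1/2*138 = 3 - 69 = -66)
N(Z) = 7 - Z**2
(V + P(U(6, 0)))*N(10) = (-66 + (0**2)**2)*(7 - 1*10**2) = (-66 + 0**2)*(7 - 1*100) = (-66 + 0)*(7 - 100) = -66*(-93) = 6138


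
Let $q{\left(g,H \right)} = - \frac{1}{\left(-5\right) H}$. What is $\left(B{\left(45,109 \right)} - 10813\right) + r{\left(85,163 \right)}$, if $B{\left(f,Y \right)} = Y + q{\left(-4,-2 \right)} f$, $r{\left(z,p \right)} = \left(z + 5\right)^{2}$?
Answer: $- \frac{5217}{2} \approx -2608.5$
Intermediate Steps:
$r{\left(z,p \right)} = \left(5 + z\right)^{2}$
$q{\left(g,H \right)} = \frac{1}{5 H}$ ($q{\left(g,H \right)} = - \frac{-1}{5 H} = \frac{1}{5 H}$)
$B{\left(f,Y \right)} = Y - \frac{f}{10}$ ($B{\left(f,Y \right)} = Y + \frac{1}{5 \left(-2\right)} f = Y + \frac{1}{5} \left(- \frac{1}{2}\right) f = Y - \frac{f}{10}$)
$\left(B{\left(45,109 \right)} - 10813\right) + r{\left(85,163 \right)} = \left(\left(109 - \frac{9}{2}\right) - 10813\right) + \left(5 + 85\right)^{2} = \left(\left(109 - \frac{9}{2}\right) - 10813\right) + 90^{2} = \left(\frac{209}{2} - 10813\right) + 8100 = - \frac{21417}{2} + 8100 = - \frac{5217}{2}$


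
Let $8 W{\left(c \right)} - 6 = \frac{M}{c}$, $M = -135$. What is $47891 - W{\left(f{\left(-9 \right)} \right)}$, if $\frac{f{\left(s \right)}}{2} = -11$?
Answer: $\frac{8428549}{176} \approx 47890.0$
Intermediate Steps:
$f{\left(s \right)} = -22$ ($f{\left(s \right)} = 2 \left(-11\right) = -22$)
$W{\left(c \right)} = \frac{3}{4} - \frac{135}{8 c}$ ($W{\left(c \right)} = \frac{3}{4} + \frac{\left(-135\right) \frac{1}{c}}{8} = \frac{3}{4} - \frac{135}{8 c}$)
$47891 - W{\left(f{\left(-9 \right)} \right)} = 47891 - \frac{3 \left(-45 + 2 \left(-22\right)\right)}{8 \left(-22\right)} = 47891 - \frac{3}{8} \left(- \frac{1}{22}\right) \left(-45 - 44\right) = 47891 - \frac{3}{8} \left(- \frac{1}{22}\right) \left(-89\right) = 47891 - \frac{267}{176} = \frac{8428549}{176}$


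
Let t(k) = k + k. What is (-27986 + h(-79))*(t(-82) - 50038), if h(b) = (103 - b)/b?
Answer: 111000437352/79 ≈ 1.4051e+9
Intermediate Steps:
t(k) = 2*k
h(b) = (103 - b)/b
(-27986 + h(-79))*(t(-82) - 50038) = (-27986 + (103 - 1*(-79))/(-79))*(2*(-82) - 50038) = (-27986 - (103 + 79)/79)*(-164 - 50038) = (-27986 - 1/79*182)*(-50202) = (-27986 - 182/79)*(-50202) = -2211076/79*(-50202) = 111000437352/79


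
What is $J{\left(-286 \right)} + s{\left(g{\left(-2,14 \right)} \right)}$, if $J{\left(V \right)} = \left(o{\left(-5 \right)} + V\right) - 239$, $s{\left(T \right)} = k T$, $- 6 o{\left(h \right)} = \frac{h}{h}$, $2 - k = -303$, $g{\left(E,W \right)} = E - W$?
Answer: $- \frac{32431}{6} \approx -5405.2$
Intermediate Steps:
$k = 305$ ($k = 2 - -303 = 2 + 303 = 305$)
$o{\left(h \right)} = - \frac{1}{6}$ ($o{\left(h \right)} = - \frac{h \frac{1}{h}}{6} = \left(- \frac{1}{6}\right) 1 = - \frac{1}{6}$)
$s{\left(T \right)} = 305 T$
$J{\left(V \right)} = - \frac{1435}{6} + V$ ($J{\left(V \right)} = \left(- \frac{1}{6} + V\right) - 239 = - \frac{1435}{6} + V$)
$J{\left(-286 \right)} + s{\left(g{\left(-2,14 \right)} \right)} = \left(- \frac{1435}{6} - 286\right) + 305 \left(-2 - 14\right) = - \frac{3151}{6} + 305 \left(-2 - 14\right) = - \frac{3151}{6} + 305 \left(-16\right) = - \frac{3151}{6} - 4880 = - \frac{32431}{6}$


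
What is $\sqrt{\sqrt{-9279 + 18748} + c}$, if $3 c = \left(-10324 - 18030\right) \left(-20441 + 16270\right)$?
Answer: $\frac{\sqrt{354793602 + 9 \sqrt{9469}}}{3} \approx 6278.7$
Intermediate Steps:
$c = \frac{118264534}{3}$ ($c = \frac{\left(-10324 - 18030\right) \left(-20441 + 16270\right)}{3} = \frac{\left(-28354\right) \left(-4171\right)}{3} = \frac{1}{3} \cdot 118264534 = \frac{118264534}{3} \approx 3.9422 \cdot 10^{7}$)
$\sqrt{\sqrt{-9279 + 18748} + c} = \sqrt{\sqrt{-9279 + 18748} + \frac{118264534}{3}} = \sqrt{\sqrt{9469} + \frac{118264534}{3}} = \sqrt{\frac{118264534}{3} + \sqrt{9469}}$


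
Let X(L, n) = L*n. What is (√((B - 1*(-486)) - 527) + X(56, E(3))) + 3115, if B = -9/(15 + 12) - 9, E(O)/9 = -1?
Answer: 2611 + I*√453/3 ≈ 2611.0 + 7.0946*I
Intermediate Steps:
E(O) = -9 (E(O) = 9*(-1) = -9)
B = -28/3 (B = -9/27 - 9 = (1/27)*(-9) - 9 = -⅓ - 9 = -28/3 ≈ -9.3333)
(√((B - 1*(-486)) - 527) + X(56, E(3))) + 3115 = (√((-28/3 - 1*(-486)) - 527) + 56*(-9)) + 3115 = (√((-28/3 + 486) - 527) - 504) + 3115 = (√(1430/3 - 527) - 504) + 3115 = (√(-151/3) - 504) + 3115 = (I*√453/3 - 504) + 3115 = (-504 + I*√453/3) + 3115 = 2611 + I*√453/3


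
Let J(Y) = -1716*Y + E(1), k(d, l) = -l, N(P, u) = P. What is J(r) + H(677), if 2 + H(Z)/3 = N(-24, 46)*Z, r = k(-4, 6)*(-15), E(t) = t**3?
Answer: -203189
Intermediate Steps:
r = 90 (r = -1*6*(-15) = -6*(-15) = 90)
H(Z) = -6 - 72*Z (H(Z) = -6 + 3*(-24*Z) = -6 - 72*Z)
J(Y) = 1 - 1716*Y (J(Y) = -1716*Y + 1**3 = -1716*Y + 1 = 1 - 1716*Y)
J(r) + H(677) = (1 - 1716*90) + (-6 - 72*677) = (1 - 154440) + (-6 - 48744) = -154439 - 48750 = -203189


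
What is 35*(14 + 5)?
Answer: 665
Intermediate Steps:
35*(14 + 5) = 35*19 = 665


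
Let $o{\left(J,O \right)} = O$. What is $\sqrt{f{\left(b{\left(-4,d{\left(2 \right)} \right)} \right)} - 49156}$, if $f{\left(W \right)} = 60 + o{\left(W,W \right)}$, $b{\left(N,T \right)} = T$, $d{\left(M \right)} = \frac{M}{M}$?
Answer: $3 i \sqrt{5455} \approx 221.57 i$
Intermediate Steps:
$d{\left(M \right)} = 1$
$f{\left(W \right)} = 60 + W$
$\sqrt{f{\left(b{\left(-4,d{\left(2 \right)} \right)} \right)} - 49156} = \sqrt{\left(60 + 1\right) - 49156} = \sqrt{61 - 49156} = \sqrt{-49095} = 3 i \sqrt{5455}$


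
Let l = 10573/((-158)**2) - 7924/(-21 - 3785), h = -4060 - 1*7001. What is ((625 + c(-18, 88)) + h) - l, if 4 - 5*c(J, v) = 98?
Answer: -2483949501743/237532460 ≈ -10457.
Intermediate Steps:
h = -11061 (h = -4060 - 7001 = -11061)
c(J, v) = -94/5 (c(J, v) = 4/5 - 1/5*98 = 4/5 - 98/5 = -94/5)
l = 119027787/47506492 (l = 10573/24964 - 7924/(-3806) = 10573*(1/24964) - 7924*(-1/3806) = 10573/24964 + 3962/1903 = 119027787/47506492 ≈ 2.5055)
((625 + c(-18, 88)) + h) - l = ((625 - 94/5) - 11061) - 1*119027787/47506492 = (3031/5 - 11061) - 119027787/47506492 = -52274/5 - 119027787/47506492 = -2483949501743/237532460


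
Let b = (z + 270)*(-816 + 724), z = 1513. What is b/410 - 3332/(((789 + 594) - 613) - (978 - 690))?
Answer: -20107868/49405 ≈ -407.00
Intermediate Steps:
b = -164036 (b = (1513 + 270)*(-816 + 724) = 1783*(-92) = -164036)
b/410 - 3332/(((789 + 594) - 613) - (978 - 690)) = -164036/410 - 3332/(((789 + 594) - 613) - (978 - 690)) = -164036*1/410 - 3332/((1383 - 613) - 1*288) = -82018/205 - 3332/(770 - 288) = -82018/205 - 3332/482 = -82018/205 - 3332*1/482 = -82018/205 - 1666/241 = -20107868/49405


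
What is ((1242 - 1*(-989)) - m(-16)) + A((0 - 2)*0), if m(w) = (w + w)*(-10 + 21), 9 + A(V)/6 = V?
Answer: 2529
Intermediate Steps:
A(V) = -54 + 6*V
m(w) = 22*w (m(w) = (2*w)*11 = 22*w)
((1242 - 1*(-989)) - m(-16)) + A((0 - 2)*0) = ((1242 - 1*(-989)) - 22*(-16)) + (-54 + 6*((0 - 2)*0)) = ((1242 + 989) - 1*(-352)) + (-54 + 6*(-2*0)) = (2231 + 352) + (-54 + 6*0) = 2583 + (-54 + 0) = 2583 - 54 = 2529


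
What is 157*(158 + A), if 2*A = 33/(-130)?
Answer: 6444379/260 ≈ 24786.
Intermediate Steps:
A = -33/260 (A = (33/(-130))/2 = (33*(-1/130))/2 = (½)*(-33/130) = -33/260 ≈ -0.12692)
157*(158 + A) = 157*(158 - 33/260) = 157*(41047/260) = 6444379/260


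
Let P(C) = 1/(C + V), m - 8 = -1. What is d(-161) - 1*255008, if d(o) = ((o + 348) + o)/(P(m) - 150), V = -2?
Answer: -191001122/749 ≈ -2.5501e+5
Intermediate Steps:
m = 7 (m = 8 - 1 = 7)
P(C) = 1/(-2 + C) (P(C) = 1/(C - 2) = 1/(-2 + C))
d(o) = -1740/749 - 10*o/749 (d(o) = ((o + 348) + o)/(1/(-2 + 7) - 150) = ((348 + o) + o)/(1/5 - 150) = (348 + 2*o)/(⅕ - 150) = (348 + 2*o)/(-749/5) = (348 + 2*o)*(-5/749) = -1740/749 - 10*o/749)
d(-161) - 1*255008 = (-1740/749 - 10/749*(-161)) - 1*255008 = (-1740/749 + 230/107) - 255008 = -130/749 - 255008 = -191001122/749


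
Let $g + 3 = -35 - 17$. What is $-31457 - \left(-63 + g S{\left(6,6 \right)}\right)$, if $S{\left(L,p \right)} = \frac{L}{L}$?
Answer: $-31339$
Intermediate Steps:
$S{\left(L,p \right)} = 1$
$g = -55$ ($g = -3 - 52 = -55$)
$-31457 - \left(-63 + g S{\left(6,6 \right)}\right) = -31457 - \left(-63 - 55\right) = -31457 - -118 = -31457 + 118 = -31339$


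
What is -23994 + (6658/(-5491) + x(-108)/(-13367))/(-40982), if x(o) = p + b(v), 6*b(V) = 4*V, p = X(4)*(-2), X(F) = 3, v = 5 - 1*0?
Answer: -108261104562684649/4512007364181 ≈ -23994.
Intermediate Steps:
v = 5 (v = 5 + 0 = 5)
p = -6 (p = 3*(-2) = -6)
b(V) = 2*V/3 (b(V) = (4*V)/6 = 2*V/3)
x(o) = -8/3 (x(o) = -6 + (2/3)*5 = -6 + 10/3 = -8/3)
-23994 + (6658/(-5491) + x(-108)/(-13367))/(-40982) = -23994 + (6658/(-5491) - 8/3/(-13367))/(-40982) = -23994 + (6658*(-1/5491) - 8/3*(-1/13367))*(-1/40982) = -23994 + (-6658/5491 + 8/40101)*(-1/40982) = -23994 - 266948530/220194591*(-1/40982) = -23994 + 133474265/4512007364181 = -108261104562684649/4512007364181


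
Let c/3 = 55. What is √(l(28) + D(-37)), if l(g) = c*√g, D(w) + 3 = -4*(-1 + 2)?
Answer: √(-7 + 330*√7) ≈ 29.430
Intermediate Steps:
c = 165 (c = 3*55 = 165)
D(w) = -7 (D(w) = -3 - 4*(-1 + 2) = -3 - 4*1 = -3 - 4 = -7)
l(g) = 165*√g
√(l(28) + D(-37)) = √(165*√28 - 7) = √(165*(2*√7) - 7) = √(330*√7 - 7) = √(-7 + 330*√7)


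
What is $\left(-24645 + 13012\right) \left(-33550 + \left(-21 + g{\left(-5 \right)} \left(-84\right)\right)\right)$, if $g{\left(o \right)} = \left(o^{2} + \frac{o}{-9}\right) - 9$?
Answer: $\frac{1220127205}{3} \approx 4.0671 \cdot 10^{8}$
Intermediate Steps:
$g{\left(o \right)} = -9 + o^{2} - \frac{o}{9}$ ($g{\left(o \right)} = \left(o^{2} - \frac{o}{9}\right) - 9 = -9 + o^{2} - \frac{o}{9}$)
$\left(-24645 + 13012\right) \left(-33550 + \left(-21 + g{\left(-5 \right)} \left(-84\right)\right)\right) = \left(-24645 + 13012\right) \left(-33550 + \left(-21 + \left(-9 + \left(-5\right)^{2} - - \frac{5}{9}\right) \left(-84\right)\right)\right) = - 11633 \left(-33550 + \left(-21 + \left(-9 + 25 + \frac{5}{9}\right) \left(-84\right)\right)\right) = - 11633 \left(-33550 + \left(-21 + \frac{149}{9} \left(-84\right)\right)\right) = - 11633 \left(-33550 - \frac{4235}{3}\right) = \left(-11633\right) \left(- \frac{104885}{3}\right) = \frac{1220127205}{3}$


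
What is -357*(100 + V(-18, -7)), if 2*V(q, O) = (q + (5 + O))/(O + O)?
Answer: -35955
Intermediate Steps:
V(q, O) = (5 + O + q)/(4*O) (V(q, O) = ((q + (5 + O))/(O + O))/2 = ((5 + O + q)/((2*O)))/2 = ((5 + O + q)*(1/(2*O)))/2 = ((5 + O + q)/(2*O))/2 = (5 + O + q)/(4*O))
-357*(100 + V(-18, -7)) = -357*(100 + (1/4)*(5 - 7 - 18)/(-7)) = -357*(100 + (1/4)*(-1/7)*(-20)) = -357*(100 + 5/7) = -357*705/7 = -35955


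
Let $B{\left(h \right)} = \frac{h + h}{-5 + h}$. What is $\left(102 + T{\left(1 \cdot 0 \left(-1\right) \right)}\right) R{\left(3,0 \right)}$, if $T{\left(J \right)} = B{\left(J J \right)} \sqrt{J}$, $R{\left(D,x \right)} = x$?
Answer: $0$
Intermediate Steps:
$B{\left(h \right)} = \frac{2 h}{-5 + h}$
$T{\left(J \right)} = \frac{2 J^{\frac{5}{2}}}{-5 + J^{2}}$ ($T{\left(J \right)} = \frac{2 J J}{-5 + J J} \sqrt{J} = \frac{2 J^{2}}{-5 + J^{2}} \sqrt{J} = \frac{2 J^{\frac{5}{2}}}{-5 + J^{2}}$)
$\left(102 + T{\left(1 \cdot 0 \left(-1\right) \right)}\right) R{\left(3,0 \right)} = \left(102 + \frac{2 \left(1 \cdot 0 \left(-1\right)\right)^{\frac{5}{2}}}{-5 + \left(1 \cdot 0 \left(-1\right)\right)^{2}}\right) 0 = \left(102 + \frac{2 \left(0 \left(-1\right)\right)^{\frac{5}{2}}}{-5 + \left(0 \left(-1\right)\right)^{2}}\right) 0 = \left(102 + \frac{2 \cdot 0^{\frac{5}{2}}}{-5 + 0^{2}}\right) 0 = \left(102 + 2 \cdot 0 \frac{1}{-5 + 0}\right) 0 = \left(102 + 2 \cdot 0 \frac{1}{-5}\right) 0 = \left(102 + 2 \cdot 0 \left(- \frac{1}{5}\right)\right) 0 = \left(102 + 0\right) 0 = 102 \cdot 0 = 0$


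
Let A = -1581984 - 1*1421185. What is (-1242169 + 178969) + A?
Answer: -4066369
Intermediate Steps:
A = -3003169 (A = -1581984 - 1421185 = -3003169)
(-1242169 + 178969) + A = (-1242169 + 178969) - 3003169 = -1063200 - 3003169 = -4066369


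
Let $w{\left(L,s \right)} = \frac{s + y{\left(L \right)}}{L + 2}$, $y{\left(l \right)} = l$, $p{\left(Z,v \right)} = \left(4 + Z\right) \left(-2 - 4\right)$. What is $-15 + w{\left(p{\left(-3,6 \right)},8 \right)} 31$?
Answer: $- \frac{61}{2} \approx -30.5$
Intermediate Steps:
$p{\left(Z,v \right)} = -24 - 6 Z$ ($p{\left(Z,v \right)} = \left(4 + Z\right) \left(-6\right) = -24 - 6 Z$)
$w{\left(L,s \right)} = \frac{L + s}{2 + L}$ ($w{\left(L,s \right)} = \frac{s + L}{L + 2} = \frac{L + s}{2 + L}$)
$-15 + w{\left(p{\left(-3,6 \right)},8 \right)} 31 = -15 + \frac{\left(-24 - -18\right) + 8}{2 - 6} \cdot 31 = -15 + \frac{\left(-24 + 18\right) + 8}{2 + \left(-24 + 18\right)} 31 = -15 + \frac{-6 + 8}{2 - 6} \cdot 31 = -15 + \frac{1}{-4} \cdot 2 \cdot 31 = -15 + \left(- \frac{1}{4}\right) 2 \cdot 31 = -15 - \frac{31}{2} = - \frac{61}{2}$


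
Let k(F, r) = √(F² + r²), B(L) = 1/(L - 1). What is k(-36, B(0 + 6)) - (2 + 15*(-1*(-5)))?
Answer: -77 + √32401/5 ≈ -40.999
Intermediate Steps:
B(L) = 1/(-1 + L)
k(-36, B(0 + 6)) - (2 + 15*(-1*(-5))) = √((-36)² + (1/(-1 + (0 + 6)))²) - (2 + 15*(-1*(-5))) = √(1296 + (1/(-1 + 6))²) - (2 + 15*5) = √(1296 + (1/5)²) - (2 + 75) = √(1296 + (⅕)²) - 1*77 = √(1296 + 1/25) - 77 = √(32401/25) - 77 = √32401/5 - 77 = -77 + √32401/5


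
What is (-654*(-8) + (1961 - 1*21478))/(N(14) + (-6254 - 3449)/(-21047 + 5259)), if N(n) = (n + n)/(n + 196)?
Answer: -3382973700/177121 ≈ -19100.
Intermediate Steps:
N(n) = 2*n/(196 + n) (N(n) = (2*n)/(196 + n) = 2*n/(196 + n))
(-654*(-8) + (1961 - 1*21478))/(N(14) + (-6254 - 3449)/(-21047 + 5259)) = (-654*(-8) + (1961 - 1*21478))/(2*14/(196 + 14) + (-6254 - 3449)/(-21047 + 5259)) = (5232 + (1961 - 21478))/(2*14/210 - 9703/(-15788)) = (5232 - 19517)/(2*14*(1/210) - 9703*(-1/15788)) = -14285/(2/15 + 9703/15788) = -14285/177121/236820 = -14285*236820/177121 = -3382973700/177121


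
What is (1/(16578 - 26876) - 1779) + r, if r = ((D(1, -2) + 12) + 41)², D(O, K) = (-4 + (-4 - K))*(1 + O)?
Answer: -1009205/10298 ≈ -98.000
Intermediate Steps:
D(O, K) = (1 + O)*(-8 - K) (D(O, K) = (-8 - K)*(1 + O) = (1 + O)*(-8 - K))
r = 1681 (r = (((-8 - 1*(-2) - 8*1 - 1*(-2)*1) + 12) + 41)² = (((-8 + 2 - 8 + 2) + 12) + 41)² = ((-12 + 12) + 41)² = (0 + 41)² = 41² = 1681)
(1/(16578 - 26876) - 1779) + r = (1/(16578 - 26876) - 1779) + 1681 = (1/(-10298) - 1779) + 1681 = (-1/10298 - 1779) + 1681 = -18320143/10298 + 1681 = -1009205/10298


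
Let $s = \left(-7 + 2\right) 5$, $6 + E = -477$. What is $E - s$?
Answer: $-458$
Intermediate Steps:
$E = -483$ ($E = -6 - 477 = -483$)
$s = -25$ ($s = \left(-5\right) 5 = -25$)
$E - s = -483 - -25 = -483 + 25 = -458$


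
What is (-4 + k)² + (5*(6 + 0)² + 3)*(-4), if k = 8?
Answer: -716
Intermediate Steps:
(-4 + k)² + (5*(6 + 0)² + 3)*(-4) = (-4 + 8)² + (5*(6 + 0)² + 3)*(-4) = 4² + (5*6² + 3)*(-4) = 16 + (5*36 + 3)*(-4) = 16 + (180 + 3)*(-4) = 16 + 183*(-4) = 16 - 732 = -716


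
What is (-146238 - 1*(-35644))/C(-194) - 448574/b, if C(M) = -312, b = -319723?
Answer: 17749700275/49876788 ≈ 355.87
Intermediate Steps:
(-146238 - 1*(-35644))/C(-194) - 448574/b = (-146238 - 1*(-35644))/(-312) - 448574/(-319723) = (-146238 + 35644)*(-1/312) - 448574*(-1/319723) = -110594*(-1/312) + 448574/319723 = 55297/156 + 448574/319723 = 17749700275/49876788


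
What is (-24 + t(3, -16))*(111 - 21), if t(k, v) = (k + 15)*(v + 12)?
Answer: -8640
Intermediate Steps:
t(k, v) = (12 + v)*(15 + k) (t(k, v) = (15 + k)*(12 + v) = (12 + v)*(15 + k))
(-24 + t(3, -16))*(111 - 21) = (-24 + (180 + 12*3 + 15*(-16) + 3*(-16)))*(111 - 21) = (-24 + (180 + 36 - 240 - 48))*90 = (-24 - 72)*90 = -96*90 = -8640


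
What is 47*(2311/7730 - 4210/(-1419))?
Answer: 1683662623/10968870 ≈ 153.49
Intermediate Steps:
47*(2311/7730 - 4210/(-1419)) = 47*(2311*(1/7730) - 4210*(-1/1419)) = 47*(2311/7730 + 4210/1419) = 47*(35822609/10968870) = 1683662623/10968870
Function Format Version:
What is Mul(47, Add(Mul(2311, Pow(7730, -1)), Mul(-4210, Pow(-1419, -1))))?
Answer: Rational(1683662623, 10968870) ≈ 153.49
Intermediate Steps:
Mul(47, Add(Mul(2311, Pow(7730, -1)), Mul(-4210, Pow(-1419, -1)))) = Mul(47, Add(Mul(2311, Rational(1, 7730)), Mul(-4210, Rational(-1, 1419)))) = Mul(47, Add(Rational(2311, 7730), Rational(4210, 1419))) = Mul(47, Rational(35822609, 10968870)) = Rational(1683662623, 10968870)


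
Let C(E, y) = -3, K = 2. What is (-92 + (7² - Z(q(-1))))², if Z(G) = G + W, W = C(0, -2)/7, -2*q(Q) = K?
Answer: 84681/49 ≈ 1728.2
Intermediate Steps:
q(Q) = -1 (q(Q) = -½*2 = -1)
W = -3/7 ≈ -0.42857
Z(G) = -3/7 + G (Z(G) = G - 3/7 = -3/7 + G)
(-92 + (7² - Z(q(-1))))² = (-92 + (7² - (-3/7 - 1)))² = (-92 + (49 - 1*(-10/7)))² = (-92 + (49 + 10/7))² = (-92 + 353/7)² = (-291/7)² = 84681/49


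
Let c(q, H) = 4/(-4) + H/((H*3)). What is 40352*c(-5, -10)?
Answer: -80704/3 ≈ -26901.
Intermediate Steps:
c(q, H) = -⅔ (c(q, H) = 4*(-¼) + H/((3*H)) = -1 + H*(1/(3*H)) = -1 + ⅓ = -⅔)
40352*c(-5, -10) = 40352*(-⅔) = -80704/3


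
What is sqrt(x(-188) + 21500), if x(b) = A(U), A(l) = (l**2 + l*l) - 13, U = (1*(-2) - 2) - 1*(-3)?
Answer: sqrt(21489) ≈ 146.59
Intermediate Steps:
U = -1 (U = (-2 - 2) + 3 = -4 + 3 = -1)
A(l) = -13 + 2*l**2 (A(l) = (l**2 + l**2) - 13 = 2*l**2 - 13 = -13 + 2*l**2)
x(b) = -11 (x(b) = -13 + 2*(-1)**2 = -13 + 2*1 = -13 + 2 = -11)
sqrt(x(-188) + 21500) = sqrt(-11 + 21500) = sqrt(21489)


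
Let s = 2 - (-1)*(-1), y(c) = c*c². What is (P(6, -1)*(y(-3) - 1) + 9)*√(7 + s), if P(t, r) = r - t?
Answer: 410*√2 ≈ 579.83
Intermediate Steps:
y(c) = c³
s = 1 (s = 2 - 1*1 = 2 - 1 = 1)
(P(6, -1)*(y(-3) - 1) + 9)*√(7 + s) = ((-1 - 1*6)*((-3)³ - 1) + 9)*√(7 + 1) = ((-1 - 6)*(-27 - 1) + 9)*√8 = (-7*(-28) + 9)*(2*√2) = (196 + 9)*(2*√2) = 205*(2*√2) = 410*√2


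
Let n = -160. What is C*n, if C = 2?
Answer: -320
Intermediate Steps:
C*n = 2*(-160) = -320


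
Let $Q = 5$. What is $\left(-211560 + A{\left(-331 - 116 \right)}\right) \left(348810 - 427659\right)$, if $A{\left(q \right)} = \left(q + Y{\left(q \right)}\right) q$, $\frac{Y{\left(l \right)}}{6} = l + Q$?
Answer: $-92544519357$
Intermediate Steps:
$Y{\left(l \right)} = 30 + 6 l$ ($Y{\left(l \right)} = 6 \left(l + 5\right) = 6 \left(5 + l\right) = 30 + 6 l$)
$A{\left(q \right)} = q \left(30 + 7 q\right)$ ($A{\left(q \right)} = \left(q + \left(30 + 6 q\right)\right) q = \left(30 + 7 q\right) q = q \left(30 + 7 q\right)$)
$\left(-211560 + A{\left(-331 - 116 \right)}\right) \left(348810 - 427659\right) = \left(-211560 + \left(-331 - 116\right) \left(30 + 7 \left(-331 - 116\right)\right)\right) \left(348810 - 427659\right) = \left(-211560 - 447 \left(30 + 7 \left(-447\right)\right)\right) \left(-78849\right) = \left(-211560 - 447 \left(30 - 3129\right)\right) \left(-78849\right) = \left(-211560 - -1385253\right) \left(-78849\right) = \left(-211560 + 1385253\right) \left(-78849\right) = 1173693 \left(-78849\right) = -92544519357$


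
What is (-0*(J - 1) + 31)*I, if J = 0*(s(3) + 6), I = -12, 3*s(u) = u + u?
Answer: -372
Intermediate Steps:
s(u) = 2*u/3 (s(u) = (u + u)/3 = (2*u)/3 = 2*u/3)
J = 0 (J = 0*((⅔)*3 + 6) = 0*(2 + 6) = 0*8 = 0)
(-0*(J - 1) + 31)*I = (-0*(0 - 1) + 31)*(-12) = (-0*(-1) + 31)*(-12) = (-14*0 + 31)*(-12) = (0 + 31)*(-12) = 31*(-12) = -372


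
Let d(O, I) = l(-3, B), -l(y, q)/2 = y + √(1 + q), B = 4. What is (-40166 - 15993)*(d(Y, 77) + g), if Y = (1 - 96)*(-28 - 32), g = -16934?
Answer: 950659552 + 112318*√5 ≈ 9.5091e+8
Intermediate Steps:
l(y, q) = -2*y - 2*√(1 + q) (l(y, q) = -2*(y + √(1 + q)) = -2*y - 2*√(1 + q))
Y = 5700 (Y = -95*(-60) = 5700)
d(O, I) = 6 - 2*√5 (d(O, I) = -2*(-3) - 2*√(1 + 4) = 6 - 2*√5)
(-40166 - 15993)*(d(Y, 77) + g) = (-40166 - 15993)*((6 - 2*√5) - 16934) = -56159*(-16928 - 2*√5) = 950659552 + 112318*√5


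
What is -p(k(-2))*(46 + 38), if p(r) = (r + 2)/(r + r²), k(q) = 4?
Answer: -126/5 ≈ -25.200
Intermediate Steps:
p(r) = (2 + r)/(r + r²)
-p(k(-2))*(46 + 38) = -(2 + 4)/(4*(1 + 4))*(46 + 38) = -(¼)*6/5*84 = -(¼)*(⅕)*6*84 = -3*84/10 = -1*126/5 = -126/5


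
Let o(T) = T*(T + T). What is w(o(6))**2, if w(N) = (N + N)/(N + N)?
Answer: 1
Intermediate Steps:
o(T) = 2*T**2 (o(T) = T*(2*T) = 2*T**2)
w(N) = 1 (w(N) = (2*N)/((2*N)) = (2*N)*(1/(2*N)) = 1)
w(o(6))**2 = 1**2 = 1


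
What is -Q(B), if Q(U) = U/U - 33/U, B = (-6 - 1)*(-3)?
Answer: 4/7 ≈ 0.57143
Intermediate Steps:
B = 21 (B = -7*(-3) = 21)
Q(U) = 1 - 33/U
-Q(B) = -(-33 + 21)/21 = -(-12)/21 = -1*(-4/7) = 4/7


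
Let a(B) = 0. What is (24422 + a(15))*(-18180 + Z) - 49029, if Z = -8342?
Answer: -647769313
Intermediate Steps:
(24422 + a(15))*(-18180 + Z) - 49029 = (24422 + 0)*(-18180 - 8342) - 49029 = 24422*(-26522) - 49029 = -647720284 - 49029 = -647769313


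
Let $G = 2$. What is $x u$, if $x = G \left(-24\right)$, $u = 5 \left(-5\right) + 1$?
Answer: $1152$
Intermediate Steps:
$u = -24$ ($u = -25 + 1 = -24$)
$x = -48$ ($x = 2 \left(-24\right) = -48$)
$x u = \left(-48\right) \left(-24\right) = 1152$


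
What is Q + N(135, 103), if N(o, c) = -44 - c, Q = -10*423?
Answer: -4377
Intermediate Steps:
Q = -4230
Q + N(135, 103) = -4230 + (-44 - 1*103) = -4230 + (-44 - 103) = -4230 - 147 = -4377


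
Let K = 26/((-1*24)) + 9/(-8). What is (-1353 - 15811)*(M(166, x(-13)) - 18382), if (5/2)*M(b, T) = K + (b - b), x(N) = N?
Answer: 4732857143/15 ≈ 3.1552e+8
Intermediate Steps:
K = -53/24 (K = 26/(-24) + 9*(-1/8) = 26*(-1/24) - 9/8 = -13/12 - 9/8 = -53/24 ≈ -2.2083)
M(b, T) = -53/60 (M(b, T) = 2*(-53/24 + (b - b))/5 = 2*(-53/24 + 0)/5 = (2/5)*(-53/24) = -53/60)
(-1353 - 15811)*(M(166, x(-13)) - 18382) = (-1353 - 15811)*(-53/60 - 18382) = -17164*(-1102973/60) = 4732857143/15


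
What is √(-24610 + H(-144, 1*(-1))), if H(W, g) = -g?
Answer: I*√24609 ≈ 156.87*I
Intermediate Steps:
√(-24610 + H(-144, 1*(-1))) = √(-24610 - (-1)) = √(-24610 - 1*(-1)) = √(-24610 + 1) = √(-24609) = I*√24609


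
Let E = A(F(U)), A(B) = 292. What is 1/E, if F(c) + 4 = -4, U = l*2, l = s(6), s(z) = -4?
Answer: 1/292 ≈ 0.0034247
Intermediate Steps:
l = -4
U = -8 (U = -4*2 = -8)
F(c) = -8 (F(c) = -4 - 4 = -8)
E = 292
1/E = 1/292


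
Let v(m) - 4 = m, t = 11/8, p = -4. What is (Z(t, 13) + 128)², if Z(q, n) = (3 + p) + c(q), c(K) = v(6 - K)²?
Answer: 166126321/4096 ≈ 40558.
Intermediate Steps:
t = 11/8 (t = 11*(⅛) = 11/8 ≈ 1.3750)
v(m) = 4 + m
c(K) = (10 - K)² (c(K) = (4 + (6 - K))² = (10 - K)²)
Z(q, n) = -1 + (-10 + q)² (Z(q, n) = (3 - 4) + (-10 + q)² = -1 + (-10 + q)²)
(Z(t, 13) + 128)² = ((-1 + (-10 + 11/8)²) + 128)² = ((-1 + (-69/8)²) + 128)² = ((-1 + 4761/64) + 128)² = (4697/64 + 128)² = (12889/64)² = 166126321/4096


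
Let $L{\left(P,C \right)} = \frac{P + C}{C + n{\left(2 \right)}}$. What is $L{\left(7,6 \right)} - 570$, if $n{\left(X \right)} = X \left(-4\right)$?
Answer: $- \frac{1153}{2} \approx -576.5$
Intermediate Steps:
$n{\left(X \right)} = - 4 X$
$L{\left(P,C \right)} = \frac{C + P}{-8 + C}$ ($L{\left(P,C \right)} = \frac{P + C}{C - 8} = \frac{C + P}{C - 8} = \frac{C + P}{-8 + C}$)
$L{\left(7,6 \right)} - 570 = \frac{6 + 7}{-8 + 6} - 570 = \frac{1}{-2} \cdot 13 - 570 = \left(- \frac{1}{2}\right) 13 - 570 = - \frac{13}{2} - 570 = - \frac{1153}{2}$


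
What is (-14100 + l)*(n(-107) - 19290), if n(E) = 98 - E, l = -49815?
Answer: 1219817775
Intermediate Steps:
(-14100 + l)*(n(-107) - 19290) = (-14100 - 49815)*((98 - 1*(-107)) - 19290) = -63915*((98 + 107) - 19290) = -63915*(205 - 19290) = -63915*(-19085) = 1219817775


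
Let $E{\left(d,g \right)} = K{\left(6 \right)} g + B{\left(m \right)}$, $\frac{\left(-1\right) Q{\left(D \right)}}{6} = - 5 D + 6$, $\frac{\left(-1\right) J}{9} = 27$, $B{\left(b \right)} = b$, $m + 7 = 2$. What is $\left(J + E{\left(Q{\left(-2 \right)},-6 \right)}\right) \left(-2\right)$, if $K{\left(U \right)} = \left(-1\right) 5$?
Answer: $436$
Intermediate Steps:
$m = -5$ ($m = -7 + 2 = -5$)
$K{\left(U \right)} = -5$
$J = -243$ ($J = \left(-9\right) 27 = -243$)
$Q{\left(D \right)} = -36 + 30 D$ ($Q{\left(D \right)} = - 6 \left(- 5 D + 6\right) = - 6 \left(6 - 5 D\right) = -36 + 30 D$)
$E{\left(d,g \right)} = -5 - 5 g$ ($E{\left(d,g \right)} = - 5 g - 5 = -5 - 5 g$)
$\left(J + E{\left(Q{\left(-2 \right)},-6 \right)}\right) \left(-2\right) = \left(-243 - -25\right) \left(-2\right) = \left(-243 + \left(-5 + 30\right)\right) \left(-2\right) = \left(-243 + 25\right) \left(-2\right) = \left(-218\right) \left(-2\right) = 436$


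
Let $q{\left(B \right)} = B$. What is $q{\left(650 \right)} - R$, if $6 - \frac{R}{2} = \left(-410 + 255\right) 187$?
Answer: $-57332$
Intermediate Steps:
$R = 57982$ ($R = 12 - 2 \left(-410 + 255\right) 187 = 12 - 2 \left(\left(-155\right) 187\right) = 12 - -57970 = 12 + 57970 = 57982$)
$q{\left(650 \right)} - R = 650 - 57982 = -57332$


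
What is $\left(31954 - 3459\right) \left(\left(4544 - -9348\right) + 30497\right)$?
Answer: $1264864555$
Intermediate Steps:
$\left(31954 - 3459\right) \left(\left(4544 - -9348\right) + 30497\right) = 28495 \left(\left(4544 + 9348\right) + 30497\right) = 28495 \left(13892 + 30497\right) = 28495 \cdot 44389 = 1264864555$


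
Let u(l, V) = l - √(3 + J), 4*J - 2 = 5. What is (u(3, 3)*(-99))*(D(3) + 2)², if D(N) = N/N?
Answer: -2673 + 891*√19/2 ≈ -731.11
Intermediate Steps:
J = 7/4 (J = ½ + (¼)*5 = ½ + 5/4 = 7/4 ≈ 1.7500)
u(l, V) = l - √19/2 (u(l, V) = l - √(3 + 7/4) = l - √(19/4) = l - √19/2)
D(N) = 1
(u(3, 3)*(-99))*(D(3) + 2)² = ((3 - √19/2)*(-99))*(1 + 2)² = (-297 + 99*√19/2)*3² = (-297 + 99*√19/2)*9 = -2673 + 891*√19/2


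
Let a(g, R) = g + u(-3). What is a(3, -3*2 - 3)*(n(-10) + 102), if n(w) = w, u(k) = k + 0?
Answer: 0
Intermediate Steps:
u(k) = k
a(g, R) = -3 + g (a(g, R) = g - 3 = -3 + g)
a(3, -3*2 - 3)*(n(-10) + 102) = (-3 + 3)*(-10 + 102) = 0*92 = 0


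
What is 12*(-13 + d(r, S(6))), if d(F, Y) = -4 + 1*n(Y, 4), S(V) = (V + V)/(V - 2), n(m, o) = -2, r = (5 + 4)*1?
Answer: -228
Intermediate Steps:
r = 9 (r = 9*1 = 9)
S(V) = 2*V/(-2 + V) (S(V) = (2*V)/(-2 + V) = 2*V/(-2 + V))
d(F, Y) = -6 (d(F, Y) = -4 + 1*(-2) = -4 - 2 = -6)
12*(-13 + d(r, S(6))) = 12*(-13 - 6) = 12*(-19) = -228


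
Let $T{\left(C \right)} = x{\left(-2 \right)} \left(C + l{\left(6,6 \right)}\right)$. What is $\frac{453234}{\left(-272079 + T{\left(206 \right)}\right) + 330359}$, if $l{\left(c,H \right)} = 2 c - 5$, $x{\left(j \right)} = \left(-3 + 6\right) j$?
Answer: $\frac{226617}{28501} \approx 7.9512$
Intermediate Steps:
$x{\left(j \right)} = 3 j$
$l{\left(c,H \right)} = -5 + 2 c$
$T{\left(C \right)} = -42 - 6 C$ ($T{\left(C \right)} = 3 \left(-2\right) \left(C + \left(-5 + 2 \cdot 6\right)\right) = - 6 \left(C + \left(-5 + 12\right)\right) = - 6 \left(C + 7\right) = - 6 \left(7 + C\right) = -42 - 6 C$)
$\frac{453234}{\left(-272079 + T{\left(206 \right)}\right) + 330359} = \frac{453234}{\left(-272079 - 1278\right) + 330359} = \frac{453234}{-273357 + 330359} = \frac{453234}{57002} = 453234 \cdot \frac{1}{57002} = \frac{226617}{28501}$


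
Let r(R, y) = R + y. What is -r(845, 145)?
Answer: -990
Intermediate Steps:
-r(845, 145) = -(845 + 145) = -1*990 = -990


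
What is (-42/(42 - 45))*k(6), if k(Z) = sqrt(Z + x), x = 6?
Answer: 28*sqrt(3) ≈ 48.497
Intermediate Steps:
k(Z) = sqrt(6 + Z) (k(Z) = sqrt(Z + 6) = sqrt(6 + Z))
(-42/(42 - 45))*k(6) = (-42/(42 - 45))*sqrt(6 + 6) = (-42/(-3))*sqrt(12) = (-42*(-1/3))*(2*sqrt(3)) = 14*(2*sqrt(3)) = 28*sqrt(3)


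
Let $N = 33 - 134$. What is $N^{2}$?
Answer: $10201$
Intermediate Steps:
$N = -101$ ($N = 33 - 134 = -101$)
$N^{2} = \left(-101\right)^{2} = 10201$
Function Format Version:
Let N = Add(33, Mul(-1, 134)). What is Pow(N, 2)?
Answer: 10201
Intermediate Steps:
N = -101 (N = Add(33, -134) = -101)
Pow(N, 2) = Pow(-101, 2) = 10201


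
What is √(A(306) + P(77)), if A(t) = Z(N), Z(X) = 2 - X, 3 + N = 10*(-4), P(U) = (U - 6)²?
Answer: √5086 ≈ 71.316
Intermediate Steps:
P(U) = (-6 + U)²
N = -43 (N = -3 + 10*(-4) = -3 - 40 = -43)
A(t) = 45 (A(t) = 2 - 1*(-43) = 2 + 43 = 45)
√(A(306) + P(77)) = √(45 + (-6 + 77)²) = √(45 + 71²) = √(45 + 5041) = √5086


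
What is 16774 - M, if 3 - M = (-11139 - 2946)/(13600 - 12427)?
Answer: 6552766/391 ≈ 16759.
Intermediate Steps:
M = 5868/391 (M = 3 - (-11139 - 2946)/(13600 - 12427) = 3 - (-14085)/1173 = 3 - 1*(-4695/391) = 3 + 4695/391 = 5868/391 ≈ 15.008)
16774 - M = 16774 - 1*5868/391 = 16774 - 5868/391 = 6552766/391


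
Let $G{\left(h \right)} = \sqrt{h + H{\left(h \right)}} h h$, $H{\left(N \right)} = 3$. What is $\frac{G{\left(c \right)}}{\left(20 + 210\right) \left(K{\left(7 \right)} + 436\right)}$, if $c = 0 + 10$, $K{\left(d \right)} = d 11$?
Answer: $\frac{10 \sqrt{13}}{11799} \approx 0.0030558$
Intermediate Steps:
$K{\left(d \right)} = 11 d$
$c = 10$
$G{\left(h \right)} = h^{2} \sqrt{3 + h}$ ($G{\left(h \right)} = \sqrt{h + 3} h h = \sqrt{3 + h} h^{2} = h^{2} \sqrt{3 + h}$)
$\frac{G{\left(c \right)}}{\left(20 + 210\right) \left(K{\left(7 \right)} + 436\right)} = \frac{10^{2} \sqrt{3 + 10}}{\left(20 + 210\right) \left(11 \cdot 7 + 436\right)} = \frac{100 \sqrt{13}}{230 \left(77 + 436\right)} = \frac{100 \sqrt{13}}{230 \cdot 513} = \frac{100 \sqrt{13}}{117990} = 100 \sqrt{13} \cdot \frac{1}{117990} = \frac{10 \sqrt{13}}{11799}$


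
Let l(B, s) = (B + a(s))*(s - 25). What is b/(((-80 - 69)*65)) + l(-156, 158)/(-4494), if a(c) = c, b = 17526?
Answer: -5809861/3108885 ≈ -1.8688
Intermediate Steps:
l(B, s) = (-25 + s)*(B + s) (l(B, s) = (B + s)*(s - 25) = (B + s)*(-25 + s) = (-25 + s)*(B + s))
b/(((-80 - 69)*65)) + l(-156, 158)/(-4494) = 17526/(((-80 - 69)*65)) + (158**2 - 25*(-156) - 25*158 - 156*158)/(-4494) = 17526/((-149*65)) + (24964 + 3900 - 3950 - 24648)*(-1/4494) = 17526/(-9685) + 266*(-1/4494) = 17526*(-1/9685) - 19/321 = -17526/9685 - 19/321 = -5809861/3108885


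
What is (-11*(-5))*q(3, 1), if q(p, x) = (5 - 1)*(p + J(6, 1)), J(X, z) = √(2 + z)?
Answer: 660 + 220*√3 ≈ 1041.1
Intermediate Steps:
q(p, x) = 4*p + 4*√3 (q(p, x) = (5 - 1)*(p + √(2 + 1)) = 4*(p + √3) = 4*p + 4*√3)
(-11*(-5))*q(3, 1) = (-11*(-5))*(4*3 + 4*√3) = 55*(12 + 4*√3) = 660 + 220*√3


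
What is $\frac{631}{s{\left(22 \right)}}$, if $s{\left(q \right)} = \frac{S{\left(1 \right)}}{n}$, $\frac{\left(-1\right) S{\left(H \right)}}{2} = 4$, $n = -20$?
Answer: $\frac{3155}{2} \approx 1577.5$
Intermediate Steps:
$S{\left(H \right)} = -8$ ($S{\left(H \right)} = \left(-2\right) 4 = -8$)
$s{\left(q \right)} = \frac{2}{5}$ ($s{\left(q \right)} = - \frac{8}{-20} = \left(-8\right) \left(- \frac{1}{20}\right) = \frac{2}{5}$)
$\frac{631}{s{\left(22 \right)}} = \frac{631}{\frac{2}{5}} = 631 \cdot \frac{5}{2} = \frac{3155}{2}$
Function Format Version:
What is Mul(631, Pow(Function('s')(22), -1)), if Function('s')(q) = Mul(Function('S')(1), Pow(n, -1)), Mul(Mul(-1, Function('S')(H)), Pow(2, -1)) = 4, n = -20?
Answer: Rational(3155, 2) ≈ 1577.5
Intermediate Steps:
Function('S')(H) = -8 (Function('S')(H) = Mul(-2, 4) = -8)
Function('s')(q) = Rational(2, 5) (Function('s')(q) = Mul(-8, Pow(-20, -1)) = Mul(-8, Rational(-1, 20)) = Rational(2, 5))
Mul(631, Pow(Function('s')(22), -1)) = Mul(631, Pow(Rational(2, 5), -1)) = Mul(631, Rational(5, 2)) = Rational(3155, 2)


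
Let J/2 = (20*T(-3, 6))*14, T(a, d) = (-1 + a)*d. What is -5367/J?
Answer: 1789/4480 ≈ 0.39933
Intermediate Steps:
T(a, d) = d*(-1 + a)
J = -13440 (J = 2*((20*(6*(-1 - 3)))*14) = 2*((20*(6*(-4)))*14) = 2*((20*(-24))*14) = 2*(-480*14) = 2*(-6720) = -13440)
-5367/J = -5367/(-13440) = -5367*(-1/13440) = 1789/4480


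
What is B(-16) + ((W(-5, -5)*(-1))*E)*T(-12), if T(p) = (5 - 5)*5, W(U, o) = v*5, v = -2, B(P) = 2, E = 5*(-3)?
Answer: 2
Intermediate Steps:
E = -15
W(U, o) = -10 (W(U, o) = -2*5 = -10)
T(p) = 0 (T(p) = 0*5 = 0)
B(-16) + ((W(-5, -5)*(-1))*E)*T(-12) = 2 + (-10*(-1)*(-15))*0 = 2 + (10*(-15))*0 = 2 - 150*0 = 2 + 0 = 2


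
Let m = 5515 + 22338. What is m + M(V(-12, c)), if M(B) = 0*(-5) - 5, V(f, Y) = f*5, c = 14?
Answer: 27848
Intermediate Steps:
V(f, Y) = 5*f
M(B) = -5 (M(B) = 0 - 5 = -5)
m = 27853
m + M(V(-12, c)) = 27853 - 5 = 27848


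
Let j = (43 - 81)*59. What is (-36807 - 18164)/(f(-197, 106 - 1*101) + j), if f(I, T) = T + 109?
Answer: 7853/304 ≈ 25.832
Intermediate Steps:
f(I, T) = 109 + T
j = -2242 (j = -38*59 = -2242)
(-36807 - 18164)/(f(-197, 106 - 1*101) + j) = (-36807 - 18164)/((109 + (106 - 1*101)) - 2242) = -54971/((109 + (106 - 101)) - 2242) = -54971/((109 + 5) - 2242) = -54971/(114 - 2242) = -54971/(-2128) = -54971*(-1/2128) = 7853/304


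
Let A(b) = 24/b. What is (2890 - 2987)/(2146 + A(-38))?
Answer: -1843/40762 ≈ -0.045214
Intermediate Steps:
(2890 - 2987)/(2146 + A(-38)) = (2890 - 2987)/(2146 + 24/(-38)) = -97/(2146 + 24*(-1/38)) = -97/(2146 - 12/19) = -97/40762/19 = -97*19/40762 = -1843/40762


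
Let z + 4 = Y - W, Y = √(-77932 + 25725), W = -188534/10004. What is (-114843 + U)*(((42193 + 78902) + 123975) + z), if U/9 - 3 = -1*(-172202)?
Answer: 879594807196899/2501 + 1435002*I*√52207 ≈ 3.517e+11 + 3.2788e+8*I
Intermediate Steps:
W = -94267/5002 (W = -188534*1/10004 = -94267/5002 ≈ -18.846)
Y = I*√52207 (Y = √(-52207) = I*√52207 ≈ 228.49*I)
U = 1549845 (U = 27 + 9*(-1*(-172202)) = 27 + 9*172202 = 27 + 1549818 = 1549845)
z = 74259/5002 + I*√52207 (z = -4 + (I*√52207 - 1*(-94267/5002)) = -4 + (I*√52207 + 94267/5002) = -4 + (94267/5002 + I*√52207) = 74259/5002 + I*√52207 ≈ 14.846 + 228.49*I)
(-114843 + U)*(((42193 + 78902) + 123975) + z) = (-114843 + 1549845)*(((42193 + 78902) + 123975) + (74259/5002 + I*√52207)) = 1435002*((121095 + 123975) + (74259/5002 + I*√52207)) = 1435002*(245070 + (74259/5002 + I*√52207)) = 1435002*(1225914399/5002 + I*√52207) = 879594807196899/2501 + 1435002*I*√52207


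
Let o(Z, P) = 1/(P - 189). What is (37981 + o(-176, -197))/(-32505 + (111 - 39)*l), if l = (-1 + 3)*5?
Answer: -2932133/2453802 ≈ -1.1949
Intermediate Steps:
l = 10 (l = 2*5 = 10)
o(Z, P) = 1/(-189 + P)
(37981 + o(-176, -197))/(-32505 + (111 - 39)*l) = (37981 + 1/(-189 - 197))/(-32505 + (111 - 39)*10) = (37981 + 1/(-386))/(-32505 + 72*10) = (37981 - 1/386)/(-32505 + 720) = (14660665/386)/(-31785) = (14660665/386)*(-1/31785) = -2932133/2453802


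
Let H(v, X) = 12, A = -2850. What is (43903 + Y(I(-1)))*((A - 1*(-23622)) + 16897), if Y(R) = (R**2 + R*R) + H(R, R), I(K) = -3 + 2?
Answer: 1654309473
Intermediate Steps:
I(K) = -1
Y(R) = 12 + 2*R**2 (Y(R) = (R**2 + R*R) + 12 = (R**2 + R**2) + 12 = 2*R**2 + 12 = 12 + 2*R**2)
(43903 + Y(I(-1)))*((A - 1*(-23622)) + 16897) = (43903 + (12 + 2*(-1)**2))*((-2850 - 1*(-23622)) + 16897) = (43903 + (12 + 2*1))*((-2850 + 23622) + 16897) = (43903 + (12 + 2))*(20772 + 16897) = (43903 + 14)*37669 = 43917*37669 = 1654309473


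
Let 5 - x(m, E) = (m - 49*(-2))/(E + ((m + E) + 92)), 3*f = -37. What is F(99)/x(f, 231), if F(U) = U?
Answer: 160875/7868 ≈ 20.447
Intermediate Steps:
f = -37/3 (f = (⅓)*(-37) = -37/3 ≈ -12.333)
x(m, E) = 5 - (98 + m)/(92 + m + 2*E) (x(m, E) = 5 - (m - 49*(-2))/(E + ((m + E) + 92)) = 5 - (m + 98)/(E + ((E + m) + 92)) = 5 - (98 + m)/(E + (92 + E + m)) = 5 - (98 + m)/(92 + m + 2*E))
F(99)/x(f, 231) = 99/((2*(181 + 2*(-37/3) + 5*231)/(92 - 37/3 + 2*231))) = 99/((2*(181 - 74/3 + 1155)/(92 - 37/3 + 462))) = 99/((2*(3934/3)/(1625/3))) = 99/((2*(3/1625)*(3934/3))) = 99/(7868/1625) = 99*(1625/7868) = 160875/7868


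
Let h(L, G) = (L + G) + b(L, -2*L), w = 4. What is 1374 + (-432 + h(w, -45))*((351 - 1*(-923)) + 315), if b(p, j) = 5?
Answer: -742278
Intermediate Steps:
h(L, G) = 5 + G + L (h(L, G) = (L + G) + 5 = (G + L) + 5 = 5 + G + L)
1374 + (-432 + h(w, -45))*((351 - 1*(-923)) + 315) = 1374 + (-432 + (5 - 45 + 4))*((351 - 1*(-923)) + 315) = 1374 + (-432 - 36)*((351 + 923) + 315) = 1374 - 468*(1274 + 315) = 1374 - 468*1589 = 1374 - 743652 = -742278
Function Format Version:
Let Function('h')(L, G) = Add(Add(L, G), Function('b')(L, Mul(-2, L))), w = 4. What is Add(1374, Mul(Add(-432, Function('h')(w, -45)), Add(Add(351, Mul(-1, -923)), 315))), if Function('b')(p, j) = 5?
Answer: -742278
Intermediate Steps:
Function('h')(L, G) = Add(5, G, L) (Function('h')(L, G) = Add(Add(L, G), 5) = Add(Add(G, L), 5) = Add(5, G, L))
Add(1374, Mul(Add(-432, Function('h')(w, -45)), Add(Add(351, Mul(-1, -923)), 315))) = Add(1374, Mul(Add(-432, Add(5, -45, 4)), Add(Add(351, Mul(-1, -923)), 315))) = Add(1374, Mul(Add(-432, -36), Add(Add(351, 923), 315))) = Add(1374, Mul(-468, Add(1274, 315))) = Add(1374, Mul(-468, 1589)) = Add(1374, -743652) = -742278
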